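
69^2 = 4761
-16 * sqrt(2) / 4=-4 * sqrt(2)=-5.66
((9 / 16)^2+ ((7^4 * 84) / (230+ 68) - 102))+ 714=49171749 / 38144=1289.11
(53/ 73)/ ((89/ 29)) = 0.24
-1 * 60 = -60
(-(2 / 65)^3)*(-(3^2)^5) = 472392 / 274625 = 1.72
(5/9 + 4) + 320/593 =27193/5337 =5.10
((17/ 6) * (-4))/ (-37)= 34/ 111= 0.31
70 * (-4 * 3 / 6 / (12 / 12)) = -140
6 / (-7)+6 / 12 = -5 / 14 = -0.36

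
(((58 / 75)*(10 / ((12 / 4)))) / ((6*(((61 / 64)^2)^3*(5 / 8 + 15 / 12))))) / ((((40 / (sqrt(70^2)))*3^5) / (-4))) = -223200860438528 / 25351888213689075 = -0.01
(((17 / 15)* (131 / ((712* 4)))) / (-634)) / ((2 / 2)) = -2227 / 27084480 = -0.00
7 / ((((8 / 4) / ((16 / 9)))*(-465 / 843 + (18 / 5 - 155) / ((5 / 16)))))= -393400 / 30666123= -0.01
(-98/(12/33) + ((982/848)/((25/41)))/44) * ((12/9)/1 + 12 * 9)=-29460.61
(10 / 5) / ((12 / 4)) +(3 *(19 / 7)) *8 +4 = 1466 / 21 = 69.81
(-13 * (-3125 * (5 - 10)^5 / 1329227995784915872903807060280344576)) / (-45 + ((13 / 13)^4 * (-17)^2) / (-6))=29296875 / 28578401909375691267431851796027408384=0.00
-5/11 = -0.45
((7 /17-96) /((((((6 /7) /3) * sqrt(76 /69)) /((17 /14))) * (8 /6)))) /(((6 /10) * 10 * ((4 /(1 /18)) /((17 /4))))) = -27625 * sqrt(1311) /350208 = -2.86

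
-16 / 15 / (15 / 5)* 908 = -14528 / 45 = -322.84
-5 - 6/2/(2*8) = -83/16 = -5.19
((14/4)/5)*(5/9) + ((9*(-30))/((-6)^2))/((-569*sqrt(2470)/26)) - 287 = -5159/18 + 3*sqrt(2470)/21622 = -286.60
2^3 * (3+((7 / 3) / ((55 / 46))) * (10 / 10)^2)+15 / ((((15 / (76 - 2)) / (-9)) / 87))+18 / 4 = -19106303 / 330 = -57897.89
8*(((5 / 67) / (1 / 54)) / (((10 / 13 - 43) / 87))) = -271440 / 4087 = -66.42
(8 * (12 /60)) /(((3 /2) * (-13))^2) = 32 /7605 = 0.00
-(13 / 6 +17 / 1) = -115 / 6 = -19.17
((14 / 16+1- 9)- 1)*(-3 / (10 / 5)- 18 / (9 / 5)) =1495 / 16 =93.44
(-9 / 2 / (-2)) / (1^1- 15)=-9 / 56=-0.16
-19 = -19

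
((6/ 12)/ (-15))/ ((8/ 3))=-1/ 80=-0.01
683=683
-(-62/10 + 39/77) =2192/385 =5.69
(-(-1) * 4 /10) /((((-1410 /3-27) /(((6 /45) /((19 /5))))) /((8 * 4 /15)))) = -128 /2124675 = -0.00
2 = 2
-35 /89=-0.39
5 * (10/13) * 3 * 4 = 600/13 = 46.15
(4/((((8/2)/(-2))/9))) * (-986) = 17748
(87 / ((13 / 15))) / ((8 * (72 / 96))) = 435 / 26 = 16.73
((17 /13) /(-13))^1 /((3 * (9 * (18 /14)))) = -119 /41067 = -0.00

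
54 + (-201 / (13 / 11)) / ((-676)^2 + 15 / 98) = 31437914748 / 582187619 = 54.00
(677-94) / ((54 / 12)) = 1166 / 9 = 129.56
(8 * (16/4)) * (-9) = -288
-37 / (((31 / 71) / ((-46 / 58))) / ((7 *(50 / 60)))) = 2114735 / 5394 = 392.05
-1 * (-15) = 15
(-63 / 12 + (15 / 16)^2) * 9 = -10071 / 256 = -39.34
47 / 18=2.61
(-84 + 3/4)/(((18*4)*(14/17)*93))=-629/41664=-0.02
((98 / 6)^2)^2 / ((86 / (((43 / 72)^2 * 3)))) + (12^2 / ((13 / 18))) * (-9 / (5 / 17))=-94903280341 / 18195840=-5215.66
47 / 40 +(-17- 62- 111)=-7553 / 40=-188.82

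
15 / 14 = 1.07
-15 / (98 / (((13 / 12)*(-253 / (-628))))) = -16445 / 246176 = -0.07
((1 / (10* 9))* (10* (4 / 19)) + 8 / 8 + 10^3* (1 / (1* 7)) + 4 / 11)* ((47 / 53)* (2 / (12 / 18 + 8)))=89265361 / 3024021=29.52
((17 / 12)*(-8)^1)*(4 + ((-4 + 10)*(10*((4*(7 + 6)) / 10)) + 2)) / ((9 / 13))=-46852 / 9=-5205.78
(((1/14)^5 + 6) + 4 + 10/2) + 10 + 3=15059073/537824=28.00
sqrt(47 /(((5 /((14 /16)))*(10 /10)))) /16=0.18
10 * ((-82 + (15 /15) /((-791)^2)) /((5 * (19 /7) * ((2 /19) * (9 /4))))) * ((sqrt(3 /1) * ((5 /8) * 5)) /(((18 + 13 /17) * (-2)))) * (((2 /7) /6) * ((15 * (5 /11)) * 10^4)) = 119458.63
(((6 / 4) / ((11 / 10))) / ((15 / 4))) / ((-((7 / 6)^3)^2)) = -186624 / 1294139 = -0.14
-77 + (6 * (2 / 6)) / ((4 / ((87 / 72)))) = -3667 / 48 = -76.40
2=2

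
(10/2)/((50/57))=57/10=5.70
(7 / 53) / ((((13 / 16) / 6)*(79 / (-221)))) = -11424 / 4187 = -2.73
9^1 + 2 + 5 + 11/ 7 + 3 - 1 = 137/ 7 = 19.57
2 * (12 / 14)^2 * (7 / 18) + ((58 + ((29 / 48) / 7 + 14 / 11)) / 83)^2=101907614209 / 94106605824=1.08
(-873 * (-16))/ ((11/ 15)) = 19047.27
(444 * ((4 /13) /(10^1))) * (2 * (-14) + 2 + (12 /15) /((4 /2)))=-113664 /325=-349.74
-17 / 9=-1.89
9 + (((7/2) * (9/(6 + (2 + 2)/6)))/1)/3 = 423/40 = 10.58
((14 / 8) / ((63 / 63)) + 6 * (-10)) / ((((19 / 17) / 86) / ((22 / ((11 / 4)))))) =-681292 / 19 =-35857.47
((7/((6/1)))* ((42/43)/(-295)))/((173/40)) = -392/438901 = -0.00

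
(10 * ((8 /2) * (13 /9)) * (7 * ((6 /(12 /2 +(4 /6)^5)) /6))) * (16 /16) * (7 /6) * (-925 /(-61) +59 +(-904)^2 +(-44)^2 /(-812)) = 16577337355488 /263581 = 62892762.97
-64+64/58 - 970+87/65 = -1944487/1885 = -1031.56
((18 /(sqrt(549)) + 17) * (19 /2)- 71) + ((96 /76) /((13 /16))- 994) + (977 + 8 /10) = 57 * sqrt(61) /61 + 187361 /2470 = 83.15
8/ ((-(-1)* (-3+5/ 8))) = -64/ 19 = -3.37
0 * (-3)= 0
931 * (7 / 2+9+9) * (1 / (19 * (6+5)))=2107 / 22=95.77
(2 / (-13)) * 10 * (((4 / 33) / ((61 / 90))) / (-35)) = 480 / 61061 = 0.01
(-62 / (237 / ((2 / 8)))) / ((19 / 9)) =-93 / 3002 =-0.03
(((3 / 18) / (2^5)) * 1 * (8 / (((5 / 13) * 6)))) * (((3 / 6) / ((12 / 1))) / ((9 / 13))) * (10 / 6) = 169 / 93312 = 0.00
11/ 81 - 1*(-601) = 48692/ 81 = 601.14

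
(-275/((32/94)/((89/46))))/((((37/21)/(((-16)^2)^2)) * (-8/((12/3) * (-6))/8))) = -1187356262400/851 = -1395248251.94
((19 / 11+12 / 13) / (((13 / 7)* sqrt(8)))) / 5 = 2653* sqrt(2) / 37180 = 0.10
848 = 848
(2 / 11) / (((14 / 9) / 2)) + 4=326 / 77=4.23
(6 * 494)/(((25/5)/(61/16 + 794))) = 1891773/4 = 472943.25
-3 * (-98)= 294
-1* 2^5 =-32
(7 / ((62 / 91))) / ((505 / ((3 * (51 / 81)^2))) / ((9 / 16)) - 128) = 14161 / 864032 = 0.02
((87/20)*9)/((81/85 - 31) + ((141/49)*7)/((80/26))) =-186354/111863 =-1.67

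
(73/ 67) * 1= 73/ 67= 1.09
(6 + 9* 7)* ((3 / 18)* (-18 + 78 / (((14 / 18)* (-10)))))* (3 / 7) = -67689 / 490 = -138.14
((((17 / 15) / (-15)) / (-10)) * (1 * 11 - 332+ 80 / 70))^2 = 1448791969 / 248062500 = 5.84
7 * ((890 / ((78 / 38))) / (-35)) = -3382 / 39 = -86.72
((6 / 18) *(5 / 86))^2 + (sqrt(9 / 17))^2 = 599501 / 1131588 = 0.53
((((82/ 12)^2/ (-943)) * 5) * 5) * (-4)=1025/ 207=4.95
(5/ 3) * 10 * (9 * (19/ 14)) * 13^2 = 240825/ 7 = 34403.57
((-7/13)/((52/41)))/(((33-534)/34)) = 4879/169338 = 0.03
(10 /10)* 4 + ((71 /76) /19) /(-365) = 2108169 /527060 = 4.00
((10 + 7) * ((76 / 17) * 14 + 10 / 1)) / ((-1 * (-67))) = 1234 / 67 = 18.42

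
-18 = -18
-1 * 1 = -1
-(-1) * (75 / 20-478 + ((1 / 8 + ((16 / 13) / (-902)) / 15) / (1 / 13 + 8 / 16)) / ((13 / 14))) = -2501244641 / 5276700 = -474.02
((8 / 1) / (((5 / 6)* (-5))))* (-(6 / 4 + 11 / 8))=138 / 25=5.52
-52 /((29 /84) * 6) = -728 /29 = -25.10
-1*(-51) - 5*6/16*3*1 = 363/8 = 45.38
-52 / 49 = -1.06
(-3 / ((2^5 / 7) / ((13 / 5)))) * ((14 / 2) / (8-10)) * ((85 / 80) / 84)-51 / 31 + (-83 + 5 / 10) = -53374123 / 634880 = -84.07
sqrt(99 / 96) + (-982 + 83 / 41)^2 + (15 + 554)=sqrt(66) / 8 + 1615308530 / 1681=960922.21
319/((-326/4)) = -3.91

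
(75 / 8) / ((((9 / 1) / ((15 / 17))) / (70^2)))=153125 / 34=4503.68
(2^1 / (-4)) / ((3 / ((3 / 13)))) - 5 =-131 / 26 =-5.04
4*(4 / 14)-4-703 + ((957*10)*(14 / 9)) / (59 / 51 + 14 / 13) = 61771399 / 10367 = 5958.46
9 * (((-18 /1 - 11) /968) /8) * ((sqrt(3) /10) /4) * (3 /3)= -261 * sqrt(3) /309760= -0.00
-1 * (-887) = 887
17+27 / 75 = 434 / 25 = 17.36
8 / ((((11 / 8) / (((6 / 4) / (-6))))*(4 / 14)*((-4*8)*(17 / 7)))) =49 / 748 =0.07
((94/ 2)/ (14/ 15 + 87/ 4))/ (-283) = -2820/ 385163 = -0.01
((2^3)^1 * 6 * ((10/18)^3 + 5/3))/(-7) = -21440/1701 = -12.60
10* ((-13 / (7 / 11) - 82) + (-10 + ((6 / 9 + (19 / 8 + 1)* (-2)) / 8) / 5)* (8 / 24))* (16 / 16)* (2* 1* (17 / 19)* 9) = -18132047 / 1064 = -17041.40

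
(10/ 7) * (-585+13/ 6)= -17485/ 21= -832.62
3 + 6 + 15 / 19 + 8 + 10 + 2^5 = 1136 / 19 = 59.79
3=3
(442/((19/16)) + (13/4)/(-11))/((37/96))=964.97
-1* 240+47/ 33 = -7873/ 33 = -238.58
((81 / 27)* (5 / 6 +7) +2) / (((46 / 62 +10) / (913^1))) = 481151 / 222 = 2167.35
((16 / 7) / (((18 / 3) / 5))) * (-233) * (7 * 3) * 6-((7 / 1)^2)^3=-173569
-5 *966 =-4830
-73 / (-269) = 73 / 269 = 0.27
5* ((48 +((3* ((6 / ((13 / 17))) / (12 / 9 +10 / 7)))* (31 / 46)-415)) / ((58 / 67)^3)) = -9421267135465 / 3383632304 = -2784.36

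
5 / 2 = 2.50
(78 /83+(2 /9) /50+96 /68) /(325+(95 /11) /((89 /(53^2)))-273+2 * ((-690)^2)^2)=732253819 /140902462309802308425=0.00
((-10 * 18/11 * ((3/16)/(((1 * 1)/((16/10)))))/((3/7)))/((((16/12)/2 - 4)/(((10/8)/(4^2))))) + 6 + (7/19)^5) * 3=32816571045/1743173696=18.83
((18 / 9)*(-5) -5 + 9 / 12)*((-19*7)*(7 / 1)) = 53067 / 4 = 13266.75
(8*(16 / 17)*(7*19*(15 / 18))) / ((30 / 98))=417088 / 153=2726.07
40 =40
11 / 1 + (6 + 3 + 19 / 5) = 119 / 5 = 23.80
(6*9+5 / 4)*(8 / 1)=442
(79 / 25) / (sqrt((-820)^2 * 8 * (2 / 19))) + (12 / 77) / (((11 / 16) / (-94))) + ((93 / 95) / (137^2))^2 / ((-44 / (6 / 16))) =-1836151618588724319 / 86171344245509600 + 79 * sqrt(19) / 82000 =-21.30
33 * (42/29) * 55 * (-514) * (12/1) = -470186640/29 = -16213332.41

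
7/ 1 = 7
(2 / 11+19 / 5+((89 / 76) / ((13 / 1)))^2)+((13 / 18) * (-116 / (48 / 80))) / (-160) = 1762180943 / 362393460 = 4.86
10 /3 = 3.33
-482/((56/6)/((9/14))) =-6507/196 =-33.20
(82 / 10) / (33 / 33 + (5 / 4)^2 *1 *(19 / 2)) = 1312 / 2535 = 0.52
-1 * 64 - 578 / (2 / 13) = -3821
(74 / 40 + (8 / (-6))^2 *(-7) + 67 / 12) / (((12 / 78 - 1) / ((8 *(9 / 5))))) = 2132 / 25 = 85.28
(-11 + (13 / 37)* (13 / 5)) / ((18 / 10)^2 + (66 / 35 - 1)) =-32655 / 13357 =-2.44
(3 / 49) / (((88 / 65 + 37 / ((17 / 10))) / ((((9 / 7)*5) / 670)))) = 29835 / 1174145252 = 0.00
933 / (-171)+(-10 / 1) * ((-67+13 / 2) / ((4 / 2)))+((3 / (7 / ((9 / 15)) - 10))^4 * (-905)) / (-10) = 44427106 / 35625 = 1247.08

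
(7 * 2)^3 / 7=392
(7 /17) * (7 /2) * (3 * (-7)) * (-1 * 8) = 4116 /17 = 242.12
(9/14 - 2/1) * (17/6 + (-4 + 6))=-551/84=-6.56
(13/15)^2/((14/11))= 1859/3150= 0.59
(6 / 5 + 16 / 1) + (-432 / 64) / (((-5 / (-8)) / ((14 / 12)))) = 23 / 5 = 4.60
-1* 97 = -97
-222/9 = -74/3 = -24.67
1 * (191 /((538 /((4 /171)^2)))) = 1528 /7865829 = 0.00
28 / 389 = 0.07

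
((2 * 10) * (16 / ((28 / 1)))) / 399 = 80 / 2793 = 0.03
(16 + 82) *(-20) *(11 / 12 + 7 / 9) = -29890 / 9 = -3321.11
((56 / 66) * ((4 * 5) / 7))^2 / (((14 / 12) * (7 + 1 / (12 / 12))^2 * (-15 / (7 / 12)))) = -10 / 3267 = -0.00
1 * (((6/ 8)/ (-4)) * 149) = -447/ 16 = -27.94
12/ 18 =2/ 3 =0.67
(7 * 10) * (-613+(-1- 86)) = -49000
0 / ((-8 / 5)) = 0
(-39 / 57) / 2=-13 / 38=-0.34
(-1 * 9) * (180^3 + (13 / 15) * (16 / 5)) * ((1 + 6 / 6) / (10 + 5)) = -874800416 / 125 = -6998403.33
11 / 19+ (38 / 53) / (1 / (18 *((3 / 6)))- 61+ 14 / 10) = 1528201 / 2695739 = 0.57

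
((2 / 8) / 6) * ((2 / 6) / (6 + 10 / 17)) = 17 / 8064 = 0.00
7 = 7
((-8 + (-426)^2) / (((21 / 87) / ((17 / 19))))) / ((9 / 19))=1420059.11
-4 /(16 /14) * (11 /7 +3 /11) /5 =-71 /55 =-1.29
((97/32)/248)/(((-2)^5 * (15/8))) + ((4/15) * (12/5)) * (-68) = -103612901/2380800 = -43.52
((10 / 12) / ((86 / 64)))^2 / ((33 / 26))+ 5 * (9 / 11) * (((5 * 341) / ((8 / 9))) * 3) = 103420569925 / 4393224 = 23540.93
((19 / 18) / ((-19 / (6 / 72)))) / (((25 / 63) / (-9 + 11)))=-7 / 300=-0.02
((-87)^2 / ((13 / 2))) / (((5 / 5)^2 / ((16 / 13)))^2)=3875328 / 2197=1763.92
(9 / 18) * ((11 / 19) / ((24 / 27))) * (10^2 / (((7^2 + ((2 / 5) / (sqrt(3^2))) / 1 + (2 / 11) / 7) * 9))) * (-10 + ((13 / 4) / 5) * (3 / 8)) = -99162525 / 138086528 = -0.72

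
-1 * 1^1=-1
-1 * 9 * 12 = -108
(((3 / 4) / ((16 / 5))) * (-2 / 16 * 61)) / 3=-305 / 512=-0.60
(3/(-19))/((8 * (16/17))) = -51/2432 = -0.02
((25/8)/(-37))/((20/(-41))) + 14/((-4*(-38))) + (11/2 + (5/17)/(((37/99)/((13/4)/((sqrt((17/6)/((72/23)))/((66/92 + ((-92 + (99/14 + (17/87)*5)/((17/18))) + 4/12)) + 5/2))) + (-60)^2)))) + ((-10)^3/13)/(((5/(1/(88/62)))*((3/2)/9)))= 151692878945/54687776 - 122472412920*sqrt(1173)/19520916247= 2558.92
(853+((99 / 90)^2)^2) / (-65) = -8544641 / 650000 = -13.15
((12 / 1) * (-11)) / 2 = -66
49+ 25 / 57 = 2818 / 57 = 49.44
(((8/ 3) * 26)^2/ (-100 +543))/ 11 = 43264/ 43857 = 0.99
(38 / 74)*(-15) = -285 / 37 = -7.70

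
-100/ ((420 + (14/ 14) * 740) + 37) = -100/ 1197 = -0.08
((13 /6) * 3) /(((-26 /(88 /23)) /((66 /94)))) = -726 /1081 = -0.67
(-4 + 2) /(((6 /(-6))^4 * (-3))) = 2 /3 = 0.67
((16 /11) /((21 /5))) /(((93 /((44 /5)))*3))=64 /5859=0.01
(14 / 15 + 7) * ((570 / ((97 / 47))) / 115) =212534 / 11155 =19.05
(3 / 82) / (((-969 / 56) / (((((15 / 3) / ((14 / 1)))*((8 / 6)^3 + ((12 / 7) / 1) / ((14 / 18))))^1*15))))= -17800 / 343539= -0.05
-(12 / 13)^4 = -20736 / 28561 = -0.73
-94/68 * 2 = -47/17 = -2.76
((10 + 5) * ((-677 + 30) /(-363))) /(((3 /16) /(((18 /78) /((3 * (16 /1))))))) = 3235 /4719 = 0.69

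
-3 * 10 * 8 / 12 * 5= -100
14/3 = 4.67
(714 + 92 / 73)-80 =46374 / 73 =635.26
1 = 1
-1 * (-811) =811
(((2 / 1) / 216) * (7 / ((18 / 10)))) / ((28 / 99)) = 55 / 432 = 0.13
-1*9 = -9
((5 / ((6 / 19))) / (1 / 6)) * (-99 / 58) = -9405 / 58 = -162.16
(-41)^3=-68921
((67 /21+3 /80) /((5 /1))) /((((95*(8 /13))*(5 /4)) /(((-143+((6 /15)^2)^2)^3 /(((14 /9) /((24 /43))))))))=-452731138807884067989 /48868408203125000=-9264.29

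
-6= -6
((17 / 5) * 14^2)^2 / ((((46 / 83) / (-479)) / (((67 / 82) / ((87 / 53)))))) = -391844966396492 / 2051025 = -191048361.87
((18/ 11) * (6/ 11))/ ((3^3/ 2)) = 0.07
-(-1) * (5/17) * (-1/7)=-0.04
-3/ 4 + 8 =29/ 4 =7.25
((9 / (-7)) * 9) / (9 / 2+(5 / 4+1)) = -12 / 7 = -1.71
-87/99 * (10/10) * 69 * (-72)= 48024/11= 4365.82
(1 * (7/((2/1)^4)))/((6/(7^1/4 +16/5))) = 231/640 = 0.36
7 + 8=15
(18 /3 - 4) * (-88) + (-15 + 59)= -132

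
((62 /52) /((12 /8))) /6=31 /234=0.13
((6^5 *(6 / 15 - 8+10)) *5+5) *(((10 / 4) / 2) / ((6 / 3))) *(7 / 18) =22681.22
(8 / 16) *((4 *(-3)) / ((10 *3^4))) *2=-2 / 135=-0.01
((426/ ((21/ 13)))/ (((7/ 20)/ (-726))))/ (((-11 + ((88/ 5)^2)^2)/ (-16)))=24367200000/ 267106399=91.23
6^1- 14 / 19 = 100 / 19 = 5.26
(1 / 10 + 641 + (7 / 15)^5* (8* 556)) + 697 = 2181754447 / 1518750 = 1436.55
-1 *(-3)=3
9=9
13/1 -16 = -3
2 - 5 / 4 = 3 / 4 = 0.75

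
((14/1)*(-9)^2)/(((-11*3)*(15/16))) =-2016/55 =-36.65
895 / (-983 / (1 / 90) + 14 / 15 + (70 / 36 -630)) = -80550 / 8018741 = -0.01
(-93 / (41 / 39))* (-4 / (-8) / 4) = -3627 / 328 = -11.06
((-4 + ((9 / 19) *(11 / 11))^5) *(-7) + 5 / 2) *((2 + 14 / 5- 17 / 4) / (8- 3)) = 1652368883 / 495219800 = 3.34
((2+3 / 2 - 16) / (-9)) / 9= 25 / 162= 0.15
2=2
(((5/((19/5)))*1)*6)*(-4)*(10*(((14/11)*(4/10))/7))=-4800/209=-22.97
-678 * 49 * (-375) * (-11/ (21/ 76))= -495957000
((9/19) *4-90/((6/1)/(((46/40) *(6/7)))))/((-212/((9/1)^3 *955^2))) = 2279826285525/56392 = 40428186.37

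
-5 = -5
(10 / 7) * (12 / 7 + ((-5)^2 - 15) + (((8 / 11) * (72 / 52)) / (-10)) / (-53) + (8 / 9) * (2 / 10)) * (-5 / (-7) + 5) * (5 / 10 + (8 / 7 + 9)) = 169237001200 / 163774611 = 1033.35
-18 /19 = -0.95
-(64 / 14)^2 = -1024 / 49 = -20.90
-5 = -5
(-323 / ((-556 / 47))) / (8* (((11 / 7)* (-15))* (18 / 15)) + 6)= -106267 / 857352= -0.12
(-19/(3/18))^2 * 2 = 25992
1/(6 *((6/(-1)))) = -1/36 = -0.03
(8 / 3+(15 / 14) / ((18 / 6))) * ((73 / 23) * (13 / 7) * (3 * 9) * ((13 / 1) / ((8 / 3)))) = 42303573 / 18032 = 2346.03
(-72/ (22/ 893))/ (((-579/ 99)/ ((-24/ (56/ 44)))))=-12730608/ 1351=-9423.10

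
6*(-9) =-54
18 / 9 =2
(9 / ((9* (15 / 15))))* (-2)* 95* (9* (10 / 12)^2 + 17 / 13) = -37335 / 26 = -1435.96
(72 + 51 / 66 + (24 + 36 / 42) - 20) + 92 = 26123 / 154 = 169.63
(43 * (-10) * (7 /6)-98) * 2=-3598 /3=-1199.33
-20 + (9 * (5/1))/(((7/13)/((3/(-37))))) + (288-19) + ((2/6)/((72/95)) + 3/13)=176650385/727272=242.89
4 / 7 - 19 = -129 / 7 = -18.43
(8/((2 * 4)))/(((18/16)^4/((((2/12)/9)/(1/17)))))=34816/177147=0.20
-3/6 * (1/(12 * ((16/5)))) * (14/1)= -35/192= -0.18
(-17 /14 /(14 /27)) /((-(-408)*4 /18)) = -81 /3136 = -0.03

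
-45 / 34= -1.32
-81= -81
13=13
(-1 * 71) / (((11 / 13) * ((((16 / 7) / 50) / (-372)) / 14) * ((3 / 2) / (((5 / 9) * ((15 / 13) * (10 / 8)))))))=337028125 / 66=5106486.74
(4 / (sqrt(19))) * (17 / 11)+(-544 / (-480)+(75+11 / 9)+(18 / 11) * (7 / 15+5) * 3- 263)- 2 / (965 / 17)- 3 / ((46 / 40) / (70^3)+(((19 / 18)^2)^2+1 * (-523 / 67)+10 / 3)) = -147000211536436026904 / 930882669030793215+68 * sqrt(19) / 209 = -156.50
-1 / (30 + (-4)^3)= 1 / 34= 0.03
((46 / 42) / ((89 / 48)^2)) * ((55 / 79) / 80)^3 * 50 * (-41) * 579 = -54504150525 / 218700267464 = -0.25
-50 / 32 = -25 / 16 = -1.56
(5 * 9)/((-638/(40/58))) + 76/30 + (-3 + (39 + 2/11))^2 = 2002059128/1526415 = 1311.61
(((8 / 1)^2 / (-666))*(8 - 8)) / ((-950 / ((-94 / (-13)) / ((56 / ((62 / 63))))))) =0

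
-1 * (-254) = 254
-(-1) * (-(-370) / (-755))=-74 / 151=-0.49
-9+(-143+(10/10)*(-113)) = -265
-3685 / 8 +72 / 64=-919 / 2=-459.50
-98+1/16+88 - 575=-9359/16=-584.94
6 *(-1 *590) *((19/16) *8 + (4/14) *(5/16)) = -475245/14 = -33946.07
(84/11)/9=28/33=0.85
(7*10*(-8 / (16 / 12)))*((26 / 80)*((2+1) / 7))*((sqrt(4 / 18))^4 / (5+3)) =-13 / 36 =-0.36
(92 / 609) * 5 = 460 / 609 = 0.76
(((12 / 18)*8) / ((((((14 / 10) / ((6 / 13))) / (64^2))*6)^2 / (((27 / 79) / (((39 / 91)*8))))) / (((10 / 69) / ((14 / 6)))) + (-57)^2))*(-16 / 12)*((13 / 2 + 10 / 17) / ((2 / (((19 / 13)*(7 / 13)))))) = -268880052224000 / 44045159865999721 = -0.01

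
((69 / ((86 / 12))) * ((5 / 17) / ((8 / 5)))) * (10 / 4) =25875 / 5848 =4.42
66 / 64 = 33 / 32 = 1.03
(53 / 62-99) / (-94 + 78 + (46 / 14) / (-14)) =298165 / 49321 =6.05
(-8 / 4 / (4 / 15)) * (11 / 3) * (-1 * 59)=1622.50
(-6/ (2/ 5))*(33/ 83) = -495/ 83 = -5.96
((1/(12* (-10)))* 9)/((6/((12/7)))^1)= -3/140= -0.02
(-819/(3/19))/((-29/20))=103740/29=3577.24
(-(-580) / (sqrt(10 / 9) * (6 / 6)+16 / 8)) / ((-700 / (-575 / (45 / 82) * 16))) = 875104 / 91 - 437552 * sqrt(10) / 273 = 4548.17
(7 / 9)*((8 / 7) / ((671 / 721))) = 5768 / 6039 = 0.96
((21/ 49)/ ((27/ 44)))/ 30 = 22/ 945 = 0.02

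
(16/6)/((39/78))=5.33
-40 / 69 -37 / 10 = -2953 / 690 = -4.28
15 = 15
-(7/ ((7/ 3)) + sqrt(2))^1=-3 - sqrt(2)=-4.41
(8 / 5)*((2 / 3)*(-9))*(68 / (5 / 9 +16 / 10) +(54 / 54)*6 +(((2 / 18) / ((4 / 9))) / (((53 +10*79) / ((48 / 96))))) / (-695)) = -34140690526 / 94718075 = -360.45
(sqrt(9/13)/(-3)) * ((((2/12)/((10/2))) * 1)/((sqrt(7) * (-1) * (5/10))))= 0.01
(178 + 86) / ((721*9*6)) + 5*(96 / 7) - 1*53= 14441 / 927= 15.58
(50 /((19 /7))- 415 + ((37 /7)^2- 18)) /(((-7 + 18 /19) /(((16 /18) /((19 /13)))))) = 37436048 /963585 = 38.85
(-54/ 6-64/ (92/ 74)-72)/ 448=-3047/ 10304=-0.30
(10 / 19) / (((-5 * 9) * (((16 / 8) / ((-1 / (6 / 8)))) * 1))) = 4 / 513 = 0.01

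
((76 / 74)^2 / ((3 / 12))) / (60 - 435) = -0.01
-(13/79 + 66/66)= -92/79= -1.16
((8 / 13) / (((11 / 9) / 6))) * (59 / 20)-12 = -2208 / 715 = -3.09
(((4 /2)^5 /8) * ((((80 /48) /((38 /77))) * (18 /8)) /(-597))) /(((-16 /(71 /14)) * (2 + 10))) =3905 /2903808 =0.00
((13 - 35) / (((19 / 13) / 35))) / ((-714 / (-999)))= -238095 / 323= -737.14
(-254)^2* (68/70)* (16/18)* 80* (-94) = -26392721408/63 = -418932085.84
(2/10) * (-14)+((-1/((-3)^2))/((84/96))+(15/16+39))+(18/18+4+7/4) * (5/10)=203543/5040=40.39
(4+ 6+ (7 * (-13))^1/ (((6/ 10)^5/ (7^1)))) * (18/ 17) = -3976390/ 459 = -8663.16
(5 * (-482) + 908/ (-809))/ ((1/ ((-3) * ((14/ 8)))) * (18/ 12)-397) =13654186/ 2249829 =6.07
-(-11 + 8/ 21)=10.62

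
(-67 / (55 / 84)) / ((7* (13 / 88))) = -6432 / 65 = -98.95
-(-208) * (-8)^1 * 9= -14976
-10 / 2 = -5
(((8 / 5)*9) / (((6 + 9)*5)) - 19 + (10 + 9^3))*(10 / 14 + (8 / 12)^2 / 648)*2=218968376 / 212625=1029.83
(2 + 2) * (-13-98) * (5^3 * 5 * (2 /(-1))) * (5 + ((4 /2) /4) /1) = 3052500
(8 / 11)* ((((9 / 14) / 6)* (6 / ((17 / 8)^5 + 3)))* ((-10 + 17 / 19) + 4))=-114425856 / 2221069543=-0.05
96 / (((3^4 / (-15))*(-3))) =160 / 27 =5.93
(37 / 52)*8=74 / 13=5.69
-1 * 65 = -65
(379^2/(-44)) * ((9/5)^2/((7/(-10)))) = 15110.29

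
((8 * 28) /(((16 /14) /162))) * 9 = 285768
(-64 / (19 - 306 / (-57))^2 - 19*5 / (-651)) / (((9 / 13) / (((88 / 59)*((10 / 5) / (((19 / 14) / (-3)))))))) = -1282327904 / 3528728109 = -0.36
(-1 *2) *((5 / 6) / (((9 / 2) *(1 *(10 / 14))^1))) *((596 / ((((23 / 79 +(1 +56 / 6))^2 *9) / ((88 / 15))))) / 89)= -1145647888 / 57134244645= -0.02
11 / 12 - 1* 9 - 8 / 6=-9.42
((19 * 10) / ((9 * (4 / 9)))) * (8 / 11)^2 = 3040 / 121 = 25.12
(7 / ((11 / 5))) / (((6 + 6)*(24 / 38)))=665 / 1584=0.42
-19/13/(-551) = 1/377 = 0.00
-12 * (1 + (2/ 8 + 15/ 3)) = -75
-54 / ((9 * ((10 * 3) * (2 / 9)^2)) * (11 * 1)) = -81 / 220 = -0.37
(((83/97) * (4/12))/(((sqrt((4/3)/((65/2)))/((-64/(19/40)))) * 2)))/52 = -1.82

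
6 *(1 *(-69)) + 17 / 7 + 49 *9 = 206 / 7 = 29.43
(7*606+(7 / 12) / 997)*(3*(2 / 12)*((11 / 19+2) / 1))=2486813455 / 454632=5469.95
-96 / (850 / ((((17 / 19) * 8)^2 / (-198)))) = 8704 / 297825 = 0.03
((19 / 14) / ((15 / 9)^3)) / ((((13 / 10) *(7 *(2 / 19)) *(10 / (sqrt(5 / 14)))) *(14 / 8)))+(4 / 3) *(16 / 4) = 9747 *sqrt(70) / 7803250+16 / 3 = 5.34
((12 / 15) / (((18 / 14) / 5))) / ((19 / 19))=28 / 9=3.11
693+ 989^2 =978814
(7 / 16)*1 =7 / 16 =0.44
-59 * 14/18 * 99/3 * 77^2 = -26935447/3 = -8978482.33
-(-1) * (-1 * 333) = -333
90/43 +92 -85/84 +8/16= 338015/3612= 93.58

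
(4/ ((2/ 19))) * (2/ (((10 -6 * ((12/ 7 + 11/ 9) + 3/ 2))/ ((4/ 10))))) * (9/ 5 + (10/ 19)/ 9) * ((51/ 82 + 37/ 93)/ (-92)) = 86503571/ 2295521325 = 0.04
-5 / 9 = -0.56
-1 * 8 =-8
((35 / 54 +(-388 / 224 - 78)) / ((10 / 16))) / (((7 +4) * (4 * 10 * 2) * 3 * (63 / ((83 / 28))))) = -396989 / 176033088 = -0.00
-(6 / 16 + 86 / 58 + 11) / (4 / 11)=-32813 / 928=-35.36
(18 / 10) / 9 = 1 / 5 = 0.20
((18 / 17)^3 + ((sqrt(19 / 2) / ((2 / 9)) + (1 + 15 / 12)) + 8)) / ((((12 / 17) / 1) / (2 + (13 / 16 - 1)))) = 6518069 / 221952 + 1479 * sqrt(38) / 256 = 64.98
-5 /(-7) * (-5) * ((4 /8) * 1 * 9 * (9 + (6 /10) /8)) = -16335 /112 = -145.85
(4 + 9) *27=351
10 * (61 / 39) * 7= 4270 / 39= 109.49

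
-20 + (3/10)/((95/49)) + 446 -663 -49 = -271553/950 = -285.85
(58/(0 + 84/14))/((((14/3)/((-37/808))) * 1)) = -0.09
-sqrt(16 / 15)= -4*sqrt(15) / 15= -1.03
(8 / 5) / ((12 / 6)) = 4 / 5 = 0.80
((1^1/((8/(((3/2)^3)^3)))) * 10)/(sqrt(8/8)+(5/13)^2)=16632135/397312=41.86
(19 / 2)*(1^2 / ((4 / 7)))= 16.62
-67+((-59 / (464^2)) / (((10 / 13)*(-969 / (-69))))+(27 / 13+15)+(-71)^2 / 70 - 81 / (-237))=22.43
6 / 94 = 3 / 47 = 0.06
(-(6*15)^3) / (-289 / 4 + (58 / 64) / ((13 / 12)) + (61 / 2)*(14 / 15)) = 16974.49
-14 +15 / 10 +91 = 157 / 2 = 78.50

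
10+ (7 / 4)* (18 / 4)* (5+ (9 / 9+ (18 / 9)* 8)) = 733 / 4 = 183.25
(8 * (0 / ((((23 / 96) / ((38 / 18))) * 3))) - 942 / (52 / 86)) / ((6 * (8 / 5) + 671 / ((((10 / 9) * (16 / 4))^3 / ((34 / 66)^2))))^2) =-3345903616000000 / 290404009782471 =-11.52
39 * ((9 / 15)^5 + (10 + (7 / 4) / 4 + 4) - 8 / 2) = 20504757 / 50000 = 410.10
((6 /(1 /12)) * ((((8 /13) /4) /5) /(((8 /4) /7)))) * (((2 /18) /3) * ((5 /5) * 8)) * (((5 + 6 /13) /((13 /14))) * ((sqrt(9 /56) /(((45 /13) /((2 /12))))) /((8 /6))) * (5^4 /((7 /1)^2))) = 7100 * sqrt(14) /10647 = 2.50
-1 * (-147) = 147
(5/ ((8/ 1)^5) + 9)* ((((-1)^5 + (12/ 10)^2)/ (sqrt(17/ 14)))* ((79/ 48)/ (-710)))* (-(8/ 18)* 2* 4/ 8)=256282873* sqrt(238)/ 1067876352000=0.00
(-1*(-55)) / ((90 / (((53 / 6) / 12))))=583 / 1296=0.45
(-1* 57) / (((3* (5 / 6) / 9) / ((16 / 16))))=-205.20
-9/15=-3/5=-0.60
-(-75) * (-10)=-750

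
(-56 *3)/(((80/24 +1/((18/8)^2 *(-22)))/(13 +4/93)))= -30261924/45911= -659.14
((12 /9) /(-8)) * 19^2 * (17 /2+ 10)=-13357 /12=-1113.08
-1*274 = -274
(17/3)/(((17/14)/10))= 140/3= 46.67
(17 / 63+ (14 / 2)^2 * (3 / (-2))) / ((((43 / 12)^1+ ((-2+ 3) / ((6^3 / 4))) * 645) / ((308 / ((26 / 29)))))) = -11773652 / 7267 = -1620.15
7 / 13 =0.54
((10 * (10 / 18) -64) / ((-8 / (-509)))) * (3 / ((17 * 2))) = -133867 / 408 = -328.11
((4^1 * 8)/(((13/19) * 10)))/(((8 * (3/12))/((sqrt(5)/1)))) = 152 * sqrt(5)/65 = 5.23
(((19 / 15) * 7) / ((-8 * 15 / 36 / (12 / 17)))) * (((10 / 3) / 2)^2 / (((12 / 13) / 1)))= -1729 / 306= -5.65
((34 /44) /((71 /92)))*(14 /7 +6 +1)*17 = 119646 /781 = 153.20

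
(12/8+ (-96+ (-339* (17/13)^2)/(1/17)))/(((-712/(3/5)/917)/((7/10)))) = 12952084887/2406560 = 5381.99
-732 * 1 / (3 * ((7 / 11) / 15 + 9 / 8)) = -322080 / 1541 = -209.01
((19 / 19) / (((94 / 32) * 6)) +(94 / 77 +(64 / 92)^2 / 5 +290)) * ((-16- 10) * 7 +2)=-100407928704 / 1914451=-52447.37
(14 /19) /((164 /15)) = 105 /1558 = 0.07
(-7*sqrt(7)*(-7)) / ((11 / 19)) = 931*sqrt(7) / 11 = 223.93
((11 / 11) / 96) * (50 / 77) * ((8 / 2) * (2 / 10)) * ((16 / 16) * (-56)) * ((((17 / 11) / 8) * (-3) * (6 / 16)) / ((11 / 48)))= 765 / 2662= 0.29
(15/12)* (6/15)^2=0.20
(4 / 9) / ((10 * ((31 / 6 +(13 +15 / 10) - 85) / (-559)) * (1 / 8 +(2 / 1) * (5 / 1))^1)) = 2236 / 59535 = 0.04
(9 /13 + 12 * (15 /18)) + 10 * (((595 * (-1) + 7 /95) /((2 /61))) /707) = -6135941 /24947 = -245.96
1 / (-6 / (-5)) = 0.83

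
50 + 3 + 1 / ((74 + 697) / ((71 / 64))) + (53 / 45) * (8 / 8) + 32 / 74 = 1495590253 / 27385920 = 54.61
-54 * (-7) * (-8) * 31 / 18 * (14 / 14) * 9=-46872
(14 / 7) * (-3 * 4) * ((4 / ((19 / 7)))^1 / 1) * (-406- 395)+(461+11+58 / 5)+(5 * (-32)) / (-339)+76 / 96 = 7423888589 / 257640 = 28814.97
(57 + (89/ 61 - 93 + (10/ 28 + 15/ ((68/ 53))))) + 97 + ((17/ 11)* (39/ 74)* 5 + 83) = 1909494051/ 11817652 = 161.58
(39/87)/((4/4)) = 13/29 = 0.45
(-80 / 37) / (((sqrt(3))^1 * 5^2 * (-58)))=8 * sqrt(3) / 16095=0.00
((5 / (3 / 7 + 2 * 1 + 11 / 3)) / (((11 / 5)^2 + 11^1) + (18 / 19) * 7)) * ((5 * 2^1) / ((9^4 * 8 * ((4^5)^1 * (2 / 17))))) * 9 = 1413125 / 2719777554432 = 0.00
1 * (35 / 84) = 5 / 12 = 0.42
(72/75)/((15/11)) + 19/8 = 3079/1000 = 3.08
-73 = -73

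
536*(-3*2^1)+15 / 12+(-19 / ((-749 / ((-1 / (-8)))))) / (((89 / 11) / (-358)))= -428615605 / 133322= -3214.89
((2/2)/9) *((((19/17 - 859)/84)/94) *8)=-14584/151011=-0.10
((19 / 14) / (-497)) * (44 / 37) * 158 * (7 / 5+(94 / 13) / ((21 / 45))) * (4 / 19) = -106880048 / 58568965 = -1.82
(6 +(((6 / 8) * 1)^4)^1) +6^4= 1302.32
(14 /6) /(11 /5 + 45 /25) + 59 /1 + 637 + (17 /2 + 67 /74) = 313459 /444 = 705.99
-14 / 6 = -2.33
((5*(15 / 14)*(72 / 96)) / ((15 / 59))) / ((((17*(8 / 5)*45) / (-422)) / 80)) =-311225 / 714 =-435.89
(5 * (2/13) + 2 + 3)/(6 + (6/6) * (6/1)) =25/52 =0.48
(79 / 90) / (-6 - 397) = -79 / 36270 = -0.00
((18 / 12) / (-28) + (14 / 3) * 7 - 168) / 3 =-22745 / 504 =-45.13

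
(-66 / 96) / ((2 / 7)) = -77 / 32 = -2.41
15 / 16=0.94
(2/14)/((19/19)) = 1/7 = 0.14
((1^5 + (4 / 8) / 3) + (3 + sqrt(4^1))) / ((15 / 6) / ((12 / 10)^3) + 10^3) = 2664 / 432625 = 0.01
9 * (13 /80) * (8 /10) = 117 /100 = 1.17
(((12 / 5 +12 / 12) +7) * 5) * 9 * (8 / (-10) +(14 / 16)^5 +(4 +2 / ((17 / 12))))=1670017167 / 696320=2398.35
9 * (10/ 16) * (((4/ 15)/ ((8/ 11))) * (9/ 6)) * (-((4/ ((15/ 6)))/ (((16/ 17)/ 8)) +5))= -9207/ 160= -57.54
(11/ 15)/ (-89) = -11/ 1335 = -0.01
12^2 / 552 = 6 / 23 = 0.26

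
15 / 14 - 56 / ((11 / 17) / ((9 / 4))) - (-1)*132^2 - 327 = 2603115 / 154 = 16903.34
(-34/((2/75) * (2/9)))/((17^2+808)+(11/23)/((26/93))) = -3431025/657029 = -5.22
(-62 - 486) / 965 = -548 / 965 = -0.57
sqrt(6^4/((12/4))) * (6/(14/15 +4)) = 540 * sqrt(3)/37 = 25.28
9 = 9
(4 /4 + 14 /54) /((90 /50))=170 /243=0.70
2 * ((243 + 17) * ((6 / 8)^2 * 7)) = 2047.50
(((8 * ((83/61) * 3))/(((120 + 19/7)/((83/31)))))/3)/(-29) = -385784/47106701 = -0.01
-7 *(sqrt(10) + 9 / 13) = -7 *sqrt(10) - 63 / 13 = -26.98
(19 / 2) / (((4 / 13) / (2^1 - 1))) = 247 / 8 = 30.88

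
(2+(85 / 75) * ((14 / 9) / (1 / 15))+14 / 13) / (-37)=-0.80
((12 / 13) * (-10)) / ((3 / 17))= -680 / 13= -52.31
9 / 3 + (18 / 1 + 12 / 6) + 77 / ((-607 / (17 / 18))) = 249989 / 10926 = 22.88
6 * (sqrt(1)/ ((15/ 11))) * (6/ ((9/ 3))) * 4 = 176/ 5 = 35.20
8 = 8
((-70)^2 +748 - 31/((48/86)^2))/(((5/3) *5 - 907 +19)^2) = 3195929/445716544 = 0.01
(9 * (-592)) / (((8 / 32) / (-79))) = 1683648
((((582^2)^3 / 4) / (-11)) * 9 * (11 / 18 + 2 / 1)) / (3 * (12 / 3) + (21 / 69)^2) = -120781787014262007864 / 70367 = -1716454971993434.53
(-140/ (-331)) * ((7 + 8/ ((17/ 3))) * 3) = 60060/ 5627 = 10.67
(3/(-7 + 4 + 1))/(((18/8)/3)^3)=-32/9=-3.56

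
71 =71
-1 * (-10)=10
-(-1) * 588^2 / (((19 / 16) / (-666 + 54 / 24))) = -3671801280 / 19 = -193252698.95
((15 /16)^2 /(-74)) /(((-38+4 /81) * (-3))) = -6075 /58233856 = -0.00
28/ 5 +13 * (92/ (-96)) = -823/ 120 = -6.86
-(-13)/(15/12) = 52/5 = 10.40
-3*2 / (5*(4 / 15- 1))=18 / 11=1.64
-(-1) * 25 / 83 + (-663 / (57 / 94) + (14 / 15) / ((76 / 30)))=-90694 / 83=-1092.70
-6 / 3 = -2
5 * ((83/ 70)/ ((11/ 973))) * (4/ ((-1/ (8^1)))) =-184592/ 11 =-16781.09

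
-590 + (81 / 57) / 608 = -6815653 / 11552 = -590.00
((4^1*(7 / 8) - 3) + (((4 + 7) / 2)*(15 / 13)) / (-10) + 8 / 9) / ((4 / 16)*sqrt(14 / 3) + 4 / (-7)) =-19768 / 1599 - 17297*sqrt(42) / 9594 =-24.05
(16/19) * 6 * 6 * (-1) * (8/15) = -1536/95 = -16.17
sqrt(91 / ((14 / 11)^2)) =11 *sqrt(91) / 14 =7.50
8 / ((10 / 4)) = 16 / 5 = 3.20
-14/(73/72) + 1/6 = -5975/438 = -13.64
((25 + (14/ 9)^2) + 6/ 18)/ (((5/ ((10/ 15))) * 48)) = 281/ 3645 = 0.08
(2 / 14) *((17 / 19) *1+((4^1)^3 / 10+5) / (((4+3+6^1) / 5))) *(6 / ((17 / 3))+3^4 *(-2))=-187776 / 1547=-121.38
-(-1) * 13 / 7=13 / 7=1.86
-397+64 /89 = -35269 /89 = -396.28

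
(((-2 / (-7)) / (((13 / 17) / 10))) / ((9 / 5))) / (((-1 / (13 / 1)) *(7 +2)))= -3.00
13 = 13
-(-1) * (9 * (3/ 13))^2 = 729/ 169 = 4.31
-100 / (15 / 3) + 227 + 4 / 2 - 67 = 142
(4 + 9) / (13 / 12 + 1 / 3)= 156 / 17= 9.18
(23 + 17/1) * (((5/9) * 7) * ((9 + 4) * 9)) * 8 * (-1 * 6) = -873600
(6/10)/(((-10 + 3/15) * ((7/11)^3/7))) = -3993/2401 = -1.66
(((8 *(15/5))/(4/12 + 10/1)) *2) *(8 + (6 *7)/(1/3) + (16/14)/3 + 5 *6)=165696/217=763.58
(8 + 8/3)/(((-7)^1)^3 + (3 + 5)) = -32/1005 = -0.03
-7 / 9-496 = -4471 / 9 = -496.78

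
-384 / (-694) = 192 / 347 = 0.55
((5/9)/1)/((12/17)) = 85/108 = 0.79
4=4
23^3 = 12167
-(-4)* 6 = 24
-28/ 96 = -7/ 24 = -0.29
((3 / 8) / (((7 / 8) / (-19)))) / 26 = -57 / 182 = -0.31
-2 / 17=-0.12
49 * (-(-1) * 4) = 196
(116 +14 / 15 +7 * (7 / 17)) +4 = 123.82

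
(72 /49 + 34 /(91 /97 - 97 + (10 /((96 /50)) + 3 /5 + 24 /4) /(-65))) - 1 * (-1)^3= 580804933 /274467277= 2.12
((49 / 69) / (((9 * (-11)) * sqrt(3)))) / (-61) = 49 * sqrt(3) / 1250073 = 0.00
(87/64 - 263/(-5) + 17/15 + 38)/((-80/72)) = -268107/3200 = -83.78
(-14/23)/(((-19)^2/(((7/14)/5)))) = -7/41515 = -0.00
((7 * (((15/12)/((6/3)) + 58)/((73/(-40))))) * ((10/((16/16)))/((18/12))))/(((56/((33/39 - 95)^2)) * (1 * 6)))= -487947600/12337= -39551.56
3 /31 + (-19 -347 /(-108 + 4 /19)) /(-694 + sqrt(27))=96957* sqrt(3) /986335232 + 1827158331 /15288196096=0.12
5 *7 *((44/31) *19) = 29260/31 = 943.87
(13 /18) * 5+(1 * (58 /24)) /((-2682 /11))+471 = 474.60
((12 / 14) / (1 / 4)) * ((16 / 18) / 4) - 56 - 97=-3197 / 21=-152.24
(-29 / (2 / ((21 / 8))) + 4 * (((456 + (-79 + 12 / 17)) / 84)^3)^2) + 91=70195758861028721459113 / 2119870119423845376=33113.24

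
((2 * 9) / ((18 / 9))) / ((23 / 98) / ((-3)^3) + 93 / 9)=0.87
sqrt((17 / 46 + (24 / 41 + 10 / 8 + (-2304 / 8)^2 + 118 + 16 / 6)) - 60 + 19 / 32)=sqrt(42517039998534) / 22632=288.11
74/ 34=37/ 17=2.18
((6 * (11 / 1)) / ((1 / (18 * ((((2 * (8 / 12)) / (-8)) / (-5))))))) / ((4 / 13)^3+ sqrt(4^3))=24167 / 4900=4.93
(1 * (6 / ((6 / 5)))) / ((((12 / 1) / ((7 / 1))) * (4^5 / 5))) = 175 / 12288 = 0.01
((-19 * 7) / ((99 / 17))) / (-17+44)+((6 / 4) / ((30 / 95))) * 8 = 99313 / 2673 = 37.15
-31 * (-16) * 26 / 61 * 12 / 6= 25792 / 61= 422.82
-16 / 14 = -8 / 7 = -1.14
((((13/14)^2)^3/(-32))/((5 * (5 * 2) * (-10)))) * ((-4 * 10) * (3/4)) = -14480427/12047257600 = -0.00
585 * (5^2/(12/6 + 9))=14625/11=1329.55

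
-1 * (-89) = 89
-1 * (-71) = 71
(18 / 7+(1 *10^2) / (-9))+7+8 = 407 / 63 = 6.46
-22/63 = -0.35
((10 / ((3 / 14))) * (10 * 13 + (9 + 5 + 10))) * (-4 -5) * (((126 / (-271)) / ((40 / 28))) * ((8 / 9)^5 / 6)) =3461742592 / 1778031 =1946.95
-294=-294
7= 7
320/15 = 64/3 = 21.33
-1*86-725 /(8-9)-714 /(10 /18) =-3231 /5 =-646.20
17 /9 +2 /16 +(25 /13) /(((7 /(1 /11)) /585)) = 92165 /5544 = 16.62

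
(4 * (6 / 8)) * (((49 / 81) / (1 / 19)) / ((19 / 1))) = 1.81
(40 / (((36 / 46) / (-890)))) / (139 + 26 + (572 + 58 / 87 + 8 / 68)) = -6959800 / 112881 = -61.66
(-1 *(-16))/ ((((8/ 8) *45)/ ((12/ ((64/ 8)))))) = 8/ 15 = 0.53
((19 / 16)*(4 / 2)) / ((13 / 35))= 665 / 104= 6.39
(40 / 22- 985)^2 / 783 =12996025 / 10527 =1234.54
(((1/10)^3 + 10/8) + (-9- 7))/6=-14749/6000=-2.46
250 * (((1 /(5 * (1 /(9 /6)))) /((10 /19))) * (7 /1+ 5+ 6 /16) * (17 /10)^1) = 95931 /32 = 2997.84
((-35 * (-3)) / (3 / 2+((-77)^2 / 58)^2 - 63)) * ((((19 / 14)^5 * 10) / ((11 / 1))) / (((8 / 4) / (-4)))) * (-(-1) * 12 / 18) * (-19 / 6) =197827929605 / 1107555479646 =0.18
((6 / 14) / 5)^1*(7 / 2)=3 / 10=0.30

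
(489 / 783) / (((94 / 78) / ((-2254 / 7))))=-682318 / 4089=-166.87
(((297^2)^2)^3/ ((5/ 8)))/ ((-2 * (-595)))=1884245050438765844170375448964/ 2975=633359680819753224931218600.00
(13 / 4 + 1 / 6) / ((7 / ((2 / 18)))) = 41 / 756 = 0.05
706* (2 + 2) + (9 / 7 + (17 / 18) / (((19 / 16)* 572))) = 483607219 / 171171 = 2825.29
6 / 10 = 3 / 5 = 0.60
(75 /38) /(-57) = -25 /722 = -0.03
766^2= 586756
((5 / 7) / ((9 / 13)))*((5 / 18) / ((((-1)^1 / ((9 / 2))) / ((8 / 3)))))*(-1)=650 / 189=3.44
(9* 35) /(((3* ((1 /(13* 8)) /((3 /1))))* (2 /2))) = 32760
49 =49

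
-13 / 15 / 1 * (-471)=408.20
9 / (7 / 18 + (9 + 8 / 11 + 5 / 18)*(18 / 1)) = 1782 / 35735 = 0.05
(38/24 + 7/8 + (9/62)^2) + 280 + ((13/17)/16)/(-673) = 149078595131/527750448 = 282.48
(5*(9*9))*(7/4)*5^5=8859375/4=2214843.75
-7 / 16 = -0.44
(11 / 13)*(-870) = -9570 / 13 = -736.15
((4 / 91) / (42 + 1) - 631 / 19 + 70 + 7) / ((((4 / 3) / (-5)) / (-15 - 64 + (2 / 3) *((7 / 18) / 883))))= 403412795720 / 31096611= 12972.89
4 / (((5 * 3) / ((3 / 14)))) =2 / 35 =0.06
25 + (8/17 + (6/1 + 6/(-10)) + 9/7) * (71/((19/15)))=963479/2261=426.13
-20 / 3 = -6.67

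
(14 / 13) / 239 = 14 / 3107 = 0.00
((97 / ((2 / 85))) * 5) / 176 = 41225 / 352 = 117.12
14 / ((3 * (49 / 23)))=46 / 21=2.19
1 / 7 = 0.14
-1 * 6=-6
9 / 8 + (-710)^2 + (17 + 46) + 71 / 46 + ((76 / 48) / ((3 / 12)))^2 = 834964771 / 1656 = 504205.78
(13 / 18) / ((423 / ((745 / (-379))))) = -9685 / 2885706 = -0.00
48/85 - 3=-207/85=-2.44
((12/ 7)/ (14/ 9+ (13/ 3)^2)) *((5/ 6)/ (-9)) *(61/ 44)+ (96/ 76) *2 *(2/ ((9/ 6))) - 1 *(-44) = 47.36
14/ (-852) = -7/ 426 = -0.02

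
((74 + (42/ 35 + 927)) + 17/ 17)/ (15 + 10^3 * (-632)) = -5016/ 3159925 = -0.00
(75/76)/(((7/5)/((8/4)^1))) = 375/266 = 1.41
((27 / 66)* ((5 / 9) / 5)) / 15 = 1 / 330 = 0.00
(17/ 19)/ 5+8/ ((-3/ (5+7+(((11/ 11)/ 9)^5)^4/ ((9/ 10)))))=-992320812433685585674021/ 31184411902481022374565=-31.82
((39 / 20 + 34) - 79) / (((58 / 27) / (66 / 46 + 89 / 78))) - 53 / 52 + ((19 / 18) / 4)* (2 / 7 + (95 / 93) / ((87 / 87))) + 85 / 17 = -192218888401 / 4064271120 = -47.29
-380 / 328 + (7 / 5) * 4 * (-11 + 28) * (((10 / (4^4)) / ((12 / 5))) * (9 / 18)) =-12085 / 31488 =-0.38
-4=-4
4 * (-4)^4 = 1024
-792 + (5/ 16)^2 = -202727/ 256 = -791.90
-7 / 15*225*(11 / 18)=-385 / 6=-64.17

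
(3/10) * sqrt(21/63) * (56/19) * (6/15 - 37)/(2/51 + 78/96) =-4181184 * sqrt(3)/330125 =-21.94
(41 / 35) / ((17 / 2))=82 / 595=0.14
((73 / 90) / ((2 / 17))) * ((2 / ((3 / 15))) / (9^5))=0.00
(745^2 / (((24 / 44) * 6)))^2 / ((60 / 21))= 52184135955875 / 5184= 10066384250.75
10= 10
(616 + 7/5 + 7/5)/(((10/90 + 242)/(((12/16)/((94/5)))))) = 41769/409652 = 0.10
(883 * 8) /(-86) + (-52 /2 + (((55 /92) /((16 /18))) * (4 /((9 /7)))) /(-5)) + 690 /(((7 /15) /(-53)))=-4346139977 /55384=-78472.84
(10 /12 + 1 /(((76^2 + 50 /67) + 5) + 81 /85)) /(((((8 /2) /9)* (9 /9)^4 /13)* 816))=1070527445 /35830529536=0.03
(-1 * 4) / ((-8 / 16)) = 8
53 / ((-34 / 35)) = -54.56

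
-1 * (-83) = 83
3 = 3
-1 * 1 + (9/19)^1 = -10/19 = -0.53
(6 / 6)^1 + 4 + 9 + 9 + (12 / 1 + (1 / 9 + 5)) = 361 / 9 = 40.11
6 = 6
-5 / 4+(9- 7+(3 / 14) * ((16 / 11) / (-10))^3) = 3490803 / 4658500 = 0.75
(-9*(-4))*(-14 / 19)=-504 / 19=-26.53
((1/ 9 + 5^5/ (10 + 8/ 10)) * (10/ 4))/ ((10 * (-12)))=-15631/ 2592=-6.03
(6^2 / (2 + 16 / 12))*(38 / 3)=684 / 5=136.80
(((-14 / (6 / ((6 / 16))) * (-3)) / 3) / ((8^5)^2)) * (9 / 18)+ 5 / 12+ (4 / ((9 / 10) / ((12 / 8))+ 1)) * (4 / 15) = 55834574869 / 51539607552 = 1.08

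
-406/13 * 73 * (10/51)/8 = -74095/1326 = -55.88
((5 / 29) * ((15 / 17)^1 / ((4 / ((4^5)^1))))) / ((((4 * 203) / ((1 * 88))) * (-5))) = -84480 / 100079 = -0.84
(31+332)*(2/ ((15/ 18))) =4356/ 5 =871.20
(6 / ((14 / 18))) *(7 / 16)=27 / 8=3.38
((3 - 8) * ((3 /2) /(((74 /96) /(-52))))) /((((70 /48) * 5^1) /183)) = 16443648 /1295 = 12697.80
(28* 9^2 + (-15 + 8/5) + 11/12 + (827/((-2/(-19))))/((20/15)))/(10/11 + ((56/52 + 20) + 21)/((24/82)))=139817821/2482570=56.32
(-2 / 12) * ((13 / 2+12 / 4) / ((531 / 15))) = -0.04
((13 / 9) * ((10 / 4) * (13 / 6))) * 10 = 4225 / 54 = 78.24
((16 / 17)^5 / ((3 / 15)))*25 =131072000 / 1419857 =92.31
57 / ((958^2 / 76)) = 1083 / 229441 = 0.00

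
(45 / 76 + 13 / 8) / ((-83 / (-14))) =2359 / 6308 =0.37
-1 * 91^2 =-8281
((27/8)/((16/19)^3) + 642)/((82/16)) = 21222249/167936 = 126.37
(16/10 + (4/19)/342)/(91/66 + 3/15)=572044/564243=1.01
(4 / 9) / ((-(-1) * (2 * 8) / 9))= 1 / 4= 0.25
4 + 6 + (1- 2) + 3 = 12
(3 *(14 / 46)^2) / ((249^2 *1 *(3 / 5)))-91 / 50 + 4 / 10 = -2328683309 / 1639926450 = -1.42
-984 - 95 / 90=-17731 / 18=-985.06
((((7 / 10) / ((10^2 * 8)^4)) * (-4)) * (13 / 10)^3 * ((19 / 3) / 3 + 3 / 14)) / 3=-643721 / 55296000000000000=-0.00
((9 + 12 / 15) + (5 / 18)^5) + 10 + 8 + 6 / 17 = 28.15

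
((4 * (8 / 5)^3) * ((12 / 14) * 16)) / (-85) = -196608 / 74375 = -2.64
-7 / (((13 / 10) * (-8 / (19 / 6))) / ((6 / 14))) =95 / 104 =0.91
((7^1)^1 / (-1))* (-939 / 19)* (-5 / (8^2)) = -32865 / 1216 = -27.03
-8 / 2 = -4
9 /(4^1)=9 /4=2.25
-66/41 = -1.61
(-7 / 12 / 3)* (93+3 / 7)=-109 / 6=-18.17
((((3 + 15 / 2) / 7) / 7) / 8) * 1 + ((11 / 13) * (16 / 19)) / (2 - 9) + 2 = 53253 / 27664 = 1.92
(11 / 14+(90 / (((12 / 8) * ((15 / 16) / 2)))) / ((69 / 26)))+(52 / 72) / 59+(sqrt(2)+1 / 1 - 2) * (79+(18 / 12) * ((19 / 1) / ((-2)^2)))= -25370419 / 683928+689 * sqrt(2) / 8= 84.70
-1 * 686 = -686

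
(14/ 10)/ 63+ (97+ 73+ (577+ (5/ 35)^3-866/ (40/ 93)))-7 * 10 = -82510871/ 61740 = -1336.42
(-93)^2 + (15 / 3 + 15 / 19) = 8654.79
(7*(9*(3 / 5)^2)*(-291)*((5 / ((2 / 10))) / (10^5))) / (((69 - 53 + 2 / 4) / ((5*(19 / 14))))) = -149283 / 220000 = -0.68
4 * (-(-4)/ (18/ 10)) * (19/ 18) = 760/ 81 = 9.38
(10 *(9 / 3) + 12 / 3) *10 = 340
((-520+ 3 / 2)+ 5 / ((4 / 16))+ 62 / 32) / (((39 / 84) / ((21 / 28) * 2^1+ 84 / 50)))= -1768557 / 520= -3401.07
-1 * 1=-1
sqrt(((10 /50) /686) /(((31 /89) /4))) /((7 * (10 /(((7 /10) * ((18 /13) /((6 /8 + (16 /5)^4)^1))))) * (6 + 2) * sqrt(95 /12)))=45 * sqrt(2201682) /198116161334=0.00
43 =43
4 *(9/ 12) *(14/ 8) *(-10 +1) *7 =-1323/ 4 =-330.75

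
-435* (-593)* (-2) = -515910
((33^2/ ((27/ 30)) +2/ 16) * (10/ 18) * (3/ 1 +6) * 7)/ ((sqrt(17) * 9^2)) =112945 * sqrt(17)/ 3672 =126.82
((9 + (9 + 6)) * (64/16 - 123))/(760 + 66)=-204/59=-3.46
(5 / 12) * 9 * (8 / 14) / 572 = 15 / 4004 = 0.00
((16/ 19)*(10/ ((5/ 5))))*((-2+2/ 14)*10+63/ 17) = -283040/ 2261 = -125.18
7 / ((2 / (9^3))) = 2551.50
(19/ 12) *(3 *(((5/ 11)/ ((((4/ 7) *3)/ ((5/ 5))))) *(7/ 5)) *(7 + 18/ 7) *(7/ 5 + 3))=8911/ 120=74.26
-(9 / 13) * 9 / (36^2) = -1 / 208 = -0.00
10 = 10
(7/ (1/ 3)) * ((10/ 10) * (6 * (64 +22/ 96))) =64743/ 8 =8092.88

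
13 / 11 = 1.18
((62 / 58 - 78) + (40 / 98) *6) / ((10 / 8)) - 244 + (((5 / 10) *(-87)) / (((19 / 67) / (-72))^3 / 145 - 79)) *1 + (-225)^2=459767918994442117462971 / 9136525552906294795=50321.96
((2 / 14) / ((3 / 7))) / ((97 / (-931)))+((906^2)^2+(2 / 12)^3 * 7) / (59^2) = 14116865240011279 / 72933912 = 193556945.64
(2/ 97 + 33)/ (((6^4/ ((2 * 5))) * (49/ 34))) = 272255/ 1539972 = 0.18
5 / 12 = 0.42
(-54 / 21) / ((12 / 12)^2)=-18 / 7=-2.57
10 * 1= 10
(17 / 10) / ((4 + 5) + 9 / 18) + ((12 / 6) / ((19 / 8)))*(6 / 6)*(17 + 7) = 1937 / 95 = 20.39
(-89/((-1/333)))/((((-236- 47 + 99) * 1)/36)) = -266733/46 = -5798.54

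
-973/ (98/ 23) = -3197/ 14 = -228.36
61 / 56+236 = 237.09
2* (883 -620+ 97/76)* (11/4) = 220935/152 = 1453.52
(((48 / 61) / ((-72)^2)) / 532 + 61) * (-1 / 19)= -213793777 / 66591504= -3.21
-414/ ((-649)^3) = 414/ 273359449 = 0.00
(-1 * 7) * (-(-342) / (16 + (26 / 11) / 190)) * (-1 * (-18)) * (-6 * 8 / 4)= 540373680 / 16733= 32293.89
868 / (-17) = -868 / 17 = -51.06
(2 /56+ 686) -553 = 3725 /28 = 133.04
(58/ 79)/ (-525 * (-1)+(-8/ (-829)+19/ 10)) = 480820/ 345078399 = 0.00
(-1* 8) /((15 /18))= -48 /5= -9.60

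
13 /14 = 0.93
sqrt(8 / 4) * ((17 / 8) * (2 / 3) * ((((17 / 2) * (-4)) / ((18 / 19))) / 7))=-5491 * sqrt(2) / 756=-10.27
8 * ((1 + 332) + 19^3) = 57536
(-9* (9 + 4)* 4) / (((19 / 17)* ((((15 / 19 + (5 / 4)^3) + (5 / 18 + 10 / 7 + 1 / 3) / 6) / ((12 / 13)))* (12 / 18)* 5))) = -133249536 / 3542215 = -37.62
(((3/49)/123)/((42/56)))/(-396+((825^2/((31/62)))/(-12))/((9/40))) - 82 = -62340483437/760249798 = -82.00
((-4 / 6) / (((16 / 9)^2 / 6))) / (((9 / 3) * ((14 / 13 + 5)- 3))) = -351 / 2560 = -0.14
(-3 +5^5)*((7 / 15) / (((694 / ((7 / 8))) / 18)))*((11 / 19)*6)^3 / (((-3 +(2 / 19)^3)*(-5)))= 16492711158 / 178436075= 92.43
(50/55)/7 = 10/77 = 0.13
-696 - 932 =-1628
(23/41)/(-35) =-23/1435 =-0.02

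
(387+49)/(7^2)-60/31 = 10576/1519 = 6.96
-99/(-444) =33/148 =0.22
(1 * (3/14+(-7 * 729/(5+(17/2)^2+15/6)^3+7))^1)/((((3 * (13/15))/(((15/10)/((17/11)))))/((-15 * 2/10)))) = -147332941695/18261214972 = -8.07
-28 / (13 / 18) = -504 / 13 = -38.77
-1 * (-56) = 56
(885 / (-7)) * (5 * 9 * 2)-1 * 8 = -11386.57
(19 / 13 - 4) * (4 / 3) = -44 / 13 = -3.38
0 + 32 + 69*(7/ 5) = 643/ 5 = 128.60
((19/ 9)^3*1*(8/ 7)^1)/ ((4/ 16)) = 219488/ 5103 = 43.01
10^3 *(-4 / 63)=-4000 / 63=-63.49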